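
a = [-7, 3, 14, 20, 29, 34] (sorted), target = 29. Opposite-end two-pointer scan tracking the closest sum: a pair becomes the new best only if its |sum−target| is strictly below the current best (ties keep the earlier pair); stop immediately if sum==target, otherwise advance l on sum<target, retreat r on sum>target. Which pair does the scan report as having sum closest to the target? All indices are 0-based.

pair (-7, 34) with sum 27 (|Δ|=2)

l=0 r=5: -7+34=27 d=2 *, l++
l=1 r=5: 3+34=37 d=8, r--
l=1 r=4: 3+29=32 d=3, r--
l=1 r=3: 3+20=23 d=6, l++
l=2 r=3: 14+20=34 d=5, r--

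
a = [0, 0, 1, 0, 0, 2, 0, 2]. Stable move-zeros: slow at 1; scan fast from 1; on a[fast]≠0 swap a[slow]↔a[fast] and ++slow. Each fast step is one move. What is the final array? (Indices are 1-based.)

[1, 2, 2, 0, 0, 0, 0, 0]

slow=1 fast=1: a[fast]=0, fast++
slow=1 fast=2: a[fast]=0, fast++
slow=1 fast=3: a[fast]=1≠0 swap→a[1]=1, slow++,fast++
slow=2 fast=4: a[fast]=0, fast++
slow=2 fast=5: a[fast]=0, fast++
slow=2 fast=6: a[fast]=2≠0 swap→a[2]=2, slow++,fast++
slow=3 fast=7: a[fast]=0, fast++
slow=3 fast=8: a[fast]=2≠0 swap→a[3]=2, slow++,fast++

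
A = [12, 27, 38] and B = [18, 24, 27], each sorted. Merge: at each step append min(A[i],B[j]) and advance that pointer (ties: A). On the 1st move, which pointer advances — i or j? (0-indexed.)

i

[i=0,j=0] A[i]=12<=B[j]=18 take 12 → i++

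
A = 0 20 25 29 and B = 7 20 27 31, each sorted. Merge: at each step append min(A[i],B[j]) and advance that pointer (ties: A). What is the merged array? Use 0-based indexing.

[i=0,j=0] A[i]=0<=B[j]=7 take 0 → i++
[i=1,j=0] A[i]=20>B[j]=7 take 7 → j++
[i=1,j=1] A[i]=20<=B[j]=20 take 20 → i++
[i=2,j=1] A[i]=25>B[j]=20 take 20 → j++
[i=2,j=2] A[i]=25<=B[j]=27 take 25 → i++
[i=3,j=2] A[i]=29>B[j]=27 take 27 → j++
[i=3,j=3] A[i]=29<=B[j]=31 take 29 → i++
[i=4,j=3] A done, take B[j]=31 → j++

[0, 7, 20, 20, 25, 27, 29, 31]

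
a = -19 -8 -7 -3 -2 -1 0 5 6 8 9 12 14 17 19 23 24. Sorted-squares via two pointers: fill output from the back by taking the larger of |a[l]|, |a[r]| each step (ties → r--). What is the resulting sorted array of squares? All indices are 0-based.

l=0 r=16: |-19|<=|24| out[16]=576, r--
l=0 r=15: |-19|<=|23| out[15]=529, r--
l=0 r=14: |-19|<=|19| out[14]=361, r--
l=0 r=13: |-19|>|17| out[13]=361, l++
l=1 r=13: |-8|<=|17| out[12]=289, r--
l=1 r=12: |-8|<=|14| out[11]=196, r--
l=1 r=11: |-8|<=|12| out[10]=144, r--
l=1 r=10: |-8|<=|9| out[9]=81, r--
l=1 r=9: |-8|<=|8| out[8]=64, r--
l=1 r=8: |-8|>|6| out[7]=64, l++
l=2 r=8: |-7|>|6| out[6]=49, l++
l=3 r=8: |-3|<=|6| out[5]=36, r--
l=3 r=7: |-3|<=|5| out[4]=25, r--
l=3 r=6: |-3|>|0| out[3]=9, l++
l=4 r=6: |-2|>|0| out[2]=4, l++
l=5 r=6: |-1|>|0| out[1]=1, l++
l=6 r=6: |0|<=|0| out[0]=0, r--

[0, 1, 4, 9, 25, 36, 49, 64, 64, 81, 144, 196, 289, 361, 361, 529, 576]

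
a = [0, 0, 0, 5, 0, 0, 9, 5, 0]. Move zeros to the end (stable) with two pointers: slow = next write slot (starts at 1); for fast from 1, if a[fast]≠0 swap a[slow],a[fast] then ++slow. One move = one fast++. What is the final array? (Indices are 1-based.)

[5, 9, 5, 0, 0, 0, 0, 0, 0]

(s=1,f=1) a[fast]=0 → fast++
(s=1,f=2) a[fast]=0 → fast++
(s=1,f=3) a[fast]=0 → fast++
(s=1,f=4) a[fast]=5≠0 swap→a[1]=5 → slow++,fast++
(s=2,f=5) a[fast]=0 → fast++
(s=2,f=6) a[fast]=0 → fast++
(s=2,f=7) a[fast]=9≠0 swap→a[2]=9 → slow++,fast++
(s=3,f=8) a[fast]=5≠0 swap→a[3]=5 → slow++,fast++
(s=4,f=9) a[fast]=0 → fast++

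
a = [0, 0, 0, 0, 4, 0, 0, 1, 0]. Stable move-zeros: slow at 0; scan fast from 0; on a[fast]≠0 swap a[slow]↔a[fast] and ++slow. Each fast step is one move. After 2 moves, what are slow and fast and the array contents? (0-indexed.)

slow=0, fast=2, a=[0, 0, 0, 0, 4, 0, 0, 1, 0]

slow=0 fast=0: a[fast]=0, fast++
slow=0 fast=1: a[fast]=0, fast++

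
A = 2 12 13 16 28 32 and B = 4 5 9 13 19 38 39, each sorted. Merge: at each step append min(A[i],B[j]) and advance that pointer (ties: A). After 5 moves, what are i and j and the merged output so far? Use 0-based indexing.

[i=0,j=0] A[i]=2<=B[j]=4 take 2 → i++
[i=1,j=0] A[i]=12>B[j]=4 take 4 → j++
[i=1,j=1] A[i]=12>B[j]=5 take 5 → j++
[i=1,j=2] A[i]=12>B[j]=9 take 9 → j++
[i=1,j=3] A[i]=12<=B[j]=13 take 12 → i++

i=2, j=3, merged so far=[2, 4, 5, 9, 12]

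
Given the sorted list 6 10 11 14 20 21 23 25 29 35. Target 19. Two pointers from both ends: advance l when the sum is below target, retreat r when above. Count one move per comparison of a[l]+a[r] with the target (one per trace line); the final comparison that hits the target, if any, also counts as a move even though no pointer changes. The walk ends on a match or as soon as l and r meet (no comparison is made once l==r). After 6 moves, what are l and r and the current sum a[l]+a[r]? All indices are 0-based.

l=0, r=3, sum=20

[0,9] 6+35=41 >19 → r--
[0,8] 6+29=35 >19 → r--
[0,7] 6+25=31 >19 → r--
[0,6] 6+23=29 >19 → r--
[0,5] 6+21=27 >19 → r--
[0,4] 6+20=26 >19 → r--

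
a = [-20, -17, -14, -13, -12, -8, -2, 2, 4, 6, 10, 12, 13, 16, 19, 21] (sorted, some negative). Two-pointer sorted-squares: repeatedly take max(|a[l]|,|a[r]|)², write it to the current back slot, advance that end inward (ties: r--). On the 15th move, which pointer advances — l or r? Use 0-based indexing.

r

[0,15] |-20|<=|21| out[15]=441 → r--
[0,14] |-20|>|19| out[14]=400 → l++
[1,14] |-17|<=|19| out[13]=361 → r--
[1,13] |-17|>|16| out[12]=289 → l++
[2,13] |-14|<=|16| out[11]=256 → r--
[2,12] |-14|>|13| out[10]=196 → l++
[3,12] |-13|<=|13| out[9]=169 → r--
[3,11] |-13|>|12| out[8]=169 → l++
[4,11] |-12|<=|12| out[7]=144 → r--
[4,10] |-12|>|10| out[6]=144 → l++
[5,10] |-8|<=|10| out[5]=100 → r--
[5,9] |-8|>|6| out[4]=64 → l++
[6,9] |-2|<=|6| out[3]=36 → r--
[6,8] |-2|<=|4| out[2]=16 → r--
[6,7] |-2|<=|2| out[1]=4 → r--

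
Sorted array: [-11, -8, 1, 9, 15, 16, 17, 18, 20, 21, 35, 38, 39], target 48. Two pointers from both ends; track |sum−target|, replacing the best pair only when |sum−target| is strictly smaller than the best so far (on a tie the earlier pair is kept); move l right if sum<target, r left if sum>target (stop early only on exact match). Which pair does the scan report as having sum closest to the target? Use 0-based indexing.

l=0 r=12: -11+39=28 d=20 *, l++
l=1 r=12: -8+39=31 d=17 *, l++
l=2 r=12: 1+39=40 d=8 *, l++
l=3 r=12: 9+39=48 d=0 *, stop

pair (9, 39) with sum 48 (|Δ|=0)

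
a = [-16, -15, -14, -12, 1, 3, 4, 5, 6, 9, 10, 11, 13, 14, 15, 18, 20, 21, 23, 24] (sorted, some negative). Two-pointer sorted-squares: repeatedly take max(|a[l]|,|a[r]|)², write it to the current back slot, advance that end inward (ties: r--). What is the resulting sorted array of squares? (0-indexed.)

l=0 r=19: |-16|<=|24| out[19]=576, r--
l=0 r=18: |-16|<=|23| out[18]=529, r--
l=0 r=17: |-16|<=|21| out[17]=441, r--
l=0 r=16: |-16|<=|20| out[16]=400, r--
l=0 r=15: |-16|<=|18| out[15]=324, r--
l=0 r=14: |-16|>|15| out[14]=256, l++
l=1 r=14: |-15|<=|15| out[13]=225, r--
l=1 r=13: |-15|>|14| out[12]=225, l++
l=2 r=13: |-14|<=|14| out[11]=196, r--
l=2 r=12: |-14|>|13| out[10]=196, l++
l=3 r=12: |-12|<=|13| out[9]=169, r--
l=3 r=11: |-12|>|11| out[8]=144, l++
l=4 r=11: |1|<=|11| out[7]=121, r--
l=4 r=10: |1|<=|10| out[6]=100, r--
l=4 r=9: |1|<=|9| out[5]=81, r--
l=4 r=8: |1|<=|6| out[4]=36, r--
l=4 r=7: |1|<=|5| out[3]=25, r--
l=4 r=6: |1|<=|4| out[2]=16, r--
l=4 r=5: |1|<=|3| out[1]=9, r--
l=4 r=4: |1|<=|1| out[0]=1, r--

[1, 9, 16, 25, 36, 81, 100, 121, 144, 169, 196, 196, 225, 225, 256, 324, 400, 441, 529, 576]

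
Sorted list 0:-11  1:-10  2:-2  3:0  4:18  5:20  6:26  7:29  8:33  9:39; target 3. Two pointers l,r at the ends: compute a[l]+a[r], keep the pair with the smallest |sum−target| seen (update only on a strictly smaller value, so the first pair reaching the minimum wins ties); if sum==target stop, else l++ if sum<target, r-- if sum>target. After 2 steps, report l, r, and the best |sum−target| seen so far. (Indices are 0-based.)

l=0 r=9: -11+39=28 d=25 *, r--
l=0 r=8: -11+33=22 d=19 *, r--

l=0, r=7, best |Δ|=19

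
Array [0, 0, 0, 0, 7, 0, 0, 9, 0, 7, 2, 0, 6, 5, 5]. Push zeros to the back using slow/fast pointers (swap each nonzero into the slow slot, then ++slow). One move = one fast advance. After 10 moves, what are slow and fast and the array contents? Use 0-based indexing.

slow=3, fast=10, a=[7, 9, 7, 0, 0, 0, 0, 0, 0, 0, 2, 0, 6, 5, 5]

slow=0 fast=0: a[fast]=0, fast++
slow=0 fast=1: a[fast]=0, fast++
slow=0 fast=2: a[fast]=0, fast++
slow=0 fast=3: a[fast]=0, fast++
slow=0 fast=4: a[fast]=7≠0 swap→a[0]=7, slow++,fast++
slow=1 fast=5: a[fast]=0, fast++
slow=1 fast=6: a[fast]=0, fast++
slow=1 fast=7: a[fast]=9≠0 swap→a[1]=9, slow++,fast++
slow=2 fast=8: a[fast]=0, fast++
slow=2 fast=9: a[fast]=7≠0 swap→a[2]=7, slow++,fast++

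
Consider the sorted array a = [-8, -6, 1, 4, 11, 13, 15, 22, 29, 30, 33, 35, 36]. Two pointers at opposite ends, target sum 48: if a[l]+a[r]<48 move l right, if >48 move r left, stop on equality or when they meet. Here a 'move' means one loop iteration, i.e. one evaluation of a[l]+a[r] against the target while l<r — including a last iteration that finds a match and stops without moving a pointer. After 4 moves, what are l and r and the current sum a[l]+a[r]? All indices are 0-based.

[0,12] -8+36=28 <48 → l++
[1,12] -6+36=30 <48 → l++
[2,12] 1+36=37 <48 → l++
[3,12] 4+36=40 <48 → l++

l=4, r=12, sum=47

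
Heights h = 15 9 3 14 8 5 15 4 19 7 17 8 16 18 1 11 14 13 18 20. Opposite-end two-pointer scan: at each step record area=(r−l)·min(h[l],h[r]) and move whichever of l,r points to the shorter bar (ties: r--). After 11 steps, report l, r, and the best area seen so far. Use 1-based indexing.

[1,20] min(15,20)*19=285 best=285 * → l++
[2,20] min(9,20)*18=162 best=285 → l++
[3,20] min(3,20)*17=51 best=285 → l++
[4,20] min(14,20)*16=224 best=285 → l++
[5,20] min(8,20)*15=120 best=285 → l++
[6,20] min(5,20)*14=70 best=285 → l++
[7,20] min(15,20)*13=195 best=285 → l++
[8,20] min(4,20)*12=48 best=285 → l++
[9,20] min(19,20)*11=209 best=285 → l++
[10,20] min(7,20)*10=70 best=285 → l++
[11,20] min(17,20)*9=153 best=285 → l++

l=12, r=20, best area=285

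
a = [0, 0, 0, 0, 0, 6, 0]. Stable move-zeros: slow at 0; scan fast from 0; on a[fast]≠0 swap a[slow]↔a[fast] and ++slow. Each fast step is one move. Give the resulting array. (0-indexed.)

(s=0,f=0) a[fast]=0 → fast++
(s=0,f=1) a[fast]=0 → fast++
(s=0,f=2) a[fast]=0 → fast++
(s=0,f=3) a[fast]=0 → fast++
(s=0,f=4) a[fast]=0 → fast++
(s=0,f=5) a[fast]=6≠0 swap→a[0]=6 → slow++,fast++
(s=1,f=6) a[fast]=0 → fast++

[6, 0, 0, 0, 0, 0, 0]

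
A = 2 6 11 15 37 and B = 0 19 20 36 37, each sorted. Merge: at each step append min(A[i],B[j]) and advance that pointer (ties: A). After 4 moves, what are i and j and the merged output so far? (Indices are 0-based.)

i=0 j=0: A[i]=2>B[j]=0 take 0, j++
i=0 j=1: A[i]=2<=B[j]=19 take 2, i++
i=1 j=1: A[i]=6<=B[j]=19 take 6, i++
i=2 j=1: A[i]=11<=B[j]=19 take 11, i++

i=3, j=1, merged so far=[0, 2, 6, 11]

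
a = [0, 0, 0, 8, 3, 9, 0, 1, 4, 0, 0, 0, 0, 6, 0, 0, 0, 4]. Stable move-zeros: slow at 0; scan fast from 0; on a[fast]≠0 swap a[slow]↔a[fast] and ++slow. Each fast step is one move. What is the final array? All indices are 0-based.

(s=0,f=0) a[fast]=0 → fast++
(s=0,f=1) a[fast]=0 → fast++
(s=0,f=2) a[fast]=0 → fast++
(s=0,f=3) a[fast]=8≠0 swap→a[0]=8 → slow++,fast++
(s=1,f=4) a[fast]=3≠0 swap→a[1]=3 → slow++,fast++
(s=2,f=5) a[fast]=9≠0 swap→a[2]=9 → slow++,fast++
(s=3,f=6) a[fast]=0 → fast++
(s=3,f=7) a[fast]=1≠0 swap→a[3]=1 → slow++,fast++
(s=4,f=8) a[fast]=4≠0 swap→a[4]=4 → slow++,fast++
(s=5,f=9) a[fast]=0 → fast++
(s=5,f=10) a[fast]=0 → fast++
(s=5,f=11) a[fast]=0 → fast++
(s=5,f=12) a[fast]=0 → fast++
(s=5,f=13) a[fast]=6≠0 swap→a[5]=6 → slow++,fast++
(s=6,f=14) a[fast]=0 → fast++
(s=6,f=15) a[fast]=0 → fast++
(s=6,f=16) a[fast]=0 → fast++
(s=6,f=17) a[fast]=4≠0 swap→a[6]=4 → slow++,fast++

[8, 3, 9, 1, 4, 6, 4, 0, 0, 0, 0, 0, 0, 0, 0, 0, 0, 0]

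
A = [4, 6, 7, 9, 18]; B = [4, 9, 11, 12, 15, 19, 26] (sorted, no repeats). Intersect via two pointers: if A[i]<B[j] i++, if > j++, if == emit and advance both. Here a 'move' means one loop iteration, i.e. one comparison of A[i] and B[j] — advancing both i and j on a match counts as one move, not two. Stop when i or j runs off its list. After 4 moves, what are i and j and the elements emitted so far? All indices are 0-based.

i=4, j=2, emitted=[4, 9]

i=0 j=0: 4==4 emit, i++,j++
i=1 j=1: 6<9, i++
i=2 j=1: 7<9, i++
i=3 j=1: 9==9 emit, i++,j++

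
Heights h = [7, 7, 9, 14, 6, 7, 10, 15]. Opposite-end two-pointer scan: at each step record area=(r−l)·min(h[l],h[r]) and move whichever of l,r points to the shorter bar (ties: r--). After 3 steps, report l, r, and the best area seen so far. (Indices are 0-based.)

[0,7] min(7,15)*7=49 best=49 * → l++
[1,7] min(7,15)*6=42 best=49 → l++
[2,7] min(9,15)*5=45 best=49 → l++

l=3, r=7, best area=49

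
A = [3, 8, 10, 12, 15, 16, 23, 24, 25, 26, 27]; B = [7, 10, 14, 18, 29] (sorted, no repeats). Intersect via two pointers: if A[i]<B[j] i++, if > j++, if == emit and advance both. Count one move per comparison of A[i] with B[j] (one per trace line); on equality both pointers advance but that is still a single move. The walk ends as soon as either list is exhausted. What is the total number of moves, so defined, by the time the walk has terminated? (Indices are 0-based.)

14 moves

[i=0,j=0] 3<7 → i++
[i=1,j=0] 8>7 → j++
[i=1,j=1] 8<10 → i++
[i=2,j=1] 10==10 emit → i++,j++
[i=3,j=2] 12<14 → i++
[i=4,j=2] 15>14 → j++
[i=4,j=3] 15<18 → i++
[i=5,j=3] 16<18 → i++
[i=6,j=3] 23>18 → j++
[i=6,j=4] 23<29 → i++
[i=7,j=4] 24<29 → i++
[i=8,j=4] 25<29 → i++
[i=9,j=4] 26<29 → i++
[i=10,j=4] 27<29 → i++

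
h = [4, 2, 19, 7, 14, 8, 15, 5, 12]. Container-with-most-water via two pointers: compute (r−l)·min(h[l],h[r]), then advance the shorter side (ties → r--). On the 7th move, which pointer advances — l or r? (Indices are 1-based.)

r

[1,9] min(4,12)*8=32 best=32 * → l++
[2,9] min(2,12)*7=14 best=32 → l++
[3,9] min(19,12)*6=72 best=72 * → r--
[3,8] min(19,5)*5=25 best=72 → r--
[3,7] min(19,15)*4=60 best=72 → r--
[3,6] min(19,8)*3=24 best=72 → r--
[3,5] min(19,14)*2=28 best=72 → r--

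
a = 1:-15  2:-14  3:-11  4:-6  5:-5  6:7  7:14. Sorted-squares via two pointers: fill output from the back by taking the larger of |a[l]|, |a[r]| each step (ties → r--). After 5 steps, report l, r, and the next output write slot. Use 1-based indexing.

l=4, r=5, next write slot=2

l=1 r=7: |-15|>|14| out[7]=225, l++
l=2 r=7: |-14|<=|14| out[6]=196, r--
l=2 r=6: |-14|>|7| out[5]=196, l++
l=3 r=6: |-11|>|7| out[4]=121, l++
l=4 r=6: |-6|<=|7| out[3]=49, r--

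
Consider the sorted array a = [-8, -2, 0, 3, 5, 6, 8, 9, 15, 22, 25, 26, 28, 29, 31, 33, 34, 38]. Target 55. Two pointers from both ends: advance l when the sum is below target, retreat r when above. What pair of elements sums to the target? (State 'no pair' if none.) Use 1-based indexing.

(22, 33)

l=1 r=18: -8+38=30 <55, l++
l=2 r=18: -2+38=36 <55, l++
l=3 r=18: 0+38=38 <55, l++
l=4 r=18: 3+38=41 <55, l++
l=5 r=18: 5+38=43 <55, l++
l=6 r=18: 6+38=44 <55, l++
l=7 r=18: 8+38=46 <55, l++
l=8 r=18: 9+38=47 <55, l++
l=9 r=18: 15+38=53 <55, l++
l=10 r=18: 22+38=60 >55, r--
l=10 r=17: 22+34=56 >55, r--
l=10 r=16: 22+33=55, found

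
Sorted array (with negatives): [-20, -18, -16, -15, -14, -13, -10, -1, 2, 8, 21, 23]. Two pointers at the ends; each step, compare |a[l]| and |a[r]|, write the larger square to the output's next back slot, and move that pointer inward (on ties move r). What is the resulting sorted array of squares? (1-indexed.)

[1, 4, 64, 100, 169, 196, 225, 256, 324, 400, 441, 529]

l=1 r=12: |-20|<=|23| out[12]=529, r--
l=1 r=11: |-20|<=|21| out[11]=441, r--
l=1 r=10: |-20|>|8| out[10]=400, l++
l=2 r=10: |-18|>|8| out[9]=324, l++
l=3 r=10: |-16|>|8| out[8]=256, l++
l=4 r=10: |-15|>|8| out[7]=225, l++
l=5 r=10: |-14|>|8| out[6]=196, l++
l=6 r=10: |-13|>|8| out[5]=169, l++
l=7 r=10: |-10|>|8| out[4]=100, l++
l=8 r=10: |-1|<=|8| out[3]=64, r--
l=8 r=9: |-1|<=|2| out[2]=4, r--
l=8 r=8: |-1|<=|-1| out[1]=1, r--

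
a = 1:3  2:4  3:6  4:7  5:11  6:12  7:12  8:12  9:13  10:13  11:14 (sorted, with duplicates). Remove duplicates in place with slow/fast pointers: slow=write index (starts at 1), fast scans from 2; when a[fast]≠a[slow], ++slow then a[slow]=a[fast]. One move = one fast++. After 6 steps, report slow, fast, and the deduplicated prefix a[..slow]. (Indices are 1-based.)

slow=6, fast=8, prefix=[3, 4, 6, 7, 11, 12]

slow=1 fast=2: a[fast]=4≠a[slow]=3 write a[2]=4, slow++,fast++
slow=2 fast=3: a[fast]=6≠a[slow]=4 write a[3]=6, slow++,fast++
slow=3 fast=4: a[fast]=7≠a[slow]=6 write a[4]=7, slow++,fast++
slow=4 fast=5: a[fast]=11≠a[slow]=7 write a[5]=11, slow++,fast++
slow=5 fast=6: a[fast]=12≠a[slow]=11 write a[6]=12, slow++,fast++
slow=6 fast=7: a[fast]=12=a[slow] dup, fast++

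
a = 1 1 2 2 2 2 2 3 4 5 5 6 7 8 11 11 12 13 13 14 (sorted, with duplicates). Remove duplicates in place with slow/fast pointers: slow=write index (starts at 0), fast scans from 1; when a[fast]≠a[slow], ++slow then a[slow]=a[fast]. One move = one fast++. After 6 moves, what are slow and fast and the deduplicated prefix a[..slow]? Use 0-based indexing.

slow=1, fast=7, prefix=[1, 2]

slow=0 fast=1: a[fast]=1=a[slow] dup, fast++
slow=0 fast=2: a[fast]=2≠a[slow]=1 write a[1]=2, slow++,fast++
slow=1 fast=3: a[fast]=2=a[slow] dup, fast++
slow=1 fast=4: a[fast]=2=a[slow] dup, fast++
slow=1 fast=5: a[fast]=2=a[slow] dup, fast++
slow=1 fast=6: a[fast]=2=a[slow] dup, fast++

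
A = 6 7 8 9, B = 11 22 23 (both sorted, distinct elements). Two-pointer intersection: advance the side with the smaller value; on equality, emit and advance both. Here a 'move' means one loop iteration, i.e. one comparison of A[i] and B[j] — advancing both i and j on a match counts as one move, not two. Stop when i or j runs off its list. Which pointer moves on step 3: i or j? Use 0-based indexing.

i

[i=0,j=0] 6<11 → i++
[i=1,j=0] 7<11 → i++
[i=2,j=0] 8<11 → i++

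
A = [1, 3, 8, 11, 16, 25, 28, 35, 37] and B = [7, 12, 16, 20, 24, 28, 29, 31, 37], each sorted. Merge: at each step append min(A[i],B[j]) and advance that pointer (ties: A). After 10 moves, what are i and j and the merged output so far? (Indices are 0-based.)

i=5, j=5, merged so far=[1, 3, 7, 8, 11, 12, 16, 16, 20, 24]

i=0 j=0: A[i]=1<=B[j]=7 take 1, i++
i=1 j=0: A[i]=3<=B[j]=7 take 3, i++
i=2 j=0: A[i]=8>B[j]=7 take 7, j++
i=2 j=1: A[i]=8<=B[j]=12 take 8, i++
i=3 j=1: A[i]=11<=B[j]=12 take 11, i++
i=4 j=1: A[i]=16>B[j]=12 take 12, j++
i=4 j=2: A[i]=16<=B[j]=16 take 16, i++
i=5 j=2: A[i]=25>B[j]=16 take 16, j++
i=5 j=3: A[i]=25>B[j]=20 take 20, j++
i=5 j=4: A[i]=25>B[j]=24 take 24, j++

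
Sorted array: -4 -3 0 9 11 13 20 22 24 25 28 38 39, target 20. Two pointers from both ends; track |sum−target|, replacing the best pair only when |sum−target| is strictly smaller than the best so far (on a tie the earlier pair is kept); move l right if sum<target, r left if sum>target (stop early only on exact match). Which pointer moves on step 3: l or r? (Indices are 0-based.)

[0,12] -4+39=35 d=15 * → r--
[0,11] -4+38=34 d=14 * → r--
[0,10] -4+28=24 d=4 * → r--

r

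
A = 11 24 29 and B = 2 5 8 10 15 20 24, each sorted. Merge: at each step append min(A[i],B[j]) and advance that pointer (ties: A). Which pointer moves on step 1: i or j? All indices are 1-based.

[i=1,j=1] A[i]=11>B[j]=2 take 2 → j++

j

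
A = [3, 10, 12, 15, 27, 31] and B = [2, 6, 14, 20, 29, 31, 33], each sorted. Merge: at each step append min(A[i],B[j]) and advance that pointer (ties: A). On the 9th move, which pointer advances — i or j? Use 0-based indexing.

i=0 j=0: A[i]=3>B[j]=2 take 2, j++
i=0 j=1: A[i]=3<=B[j]=6 take 3, i++
i=1 j=1: A[i]=10>B[j]=6 take 6, j++
i=1 j=2: A[i]=10<=B[j]=14 take 10, i++
i=2 j=2: A[i]=12<=B[j]=14 take 12, i++
i=3 j=2: A[i]=15>B[j]=14 take 14, j++
i=3 j=3: A[i]=15<=B[j]=20 take 15, i++
i=4 j=3: A[i]=27>B[j]=20 take 20, j++
i=4 j=4: A[i]=27<=B[j]=29 take 27, i++

i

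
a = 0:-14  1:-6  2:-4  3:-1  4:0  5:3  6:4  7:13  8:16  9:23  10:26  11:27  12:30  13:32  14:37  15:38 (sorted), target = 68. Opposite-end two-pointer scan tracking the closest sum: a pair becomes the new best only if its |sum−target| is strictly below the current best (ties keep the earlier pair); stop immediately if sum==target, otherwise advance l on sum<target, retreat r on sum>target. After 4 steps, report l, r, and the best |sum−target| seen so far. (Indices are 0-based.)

l=0 r=15: -14+38=24 d=44 *, l++
l=1 r=15: -6+38=32 d=36 *, l++
l=2 r=15: -4+38=34 d=34 *, l++
l=3 r=15: -1+38=37 d=31 *, l++

l=4, r=15, best |Δ|=31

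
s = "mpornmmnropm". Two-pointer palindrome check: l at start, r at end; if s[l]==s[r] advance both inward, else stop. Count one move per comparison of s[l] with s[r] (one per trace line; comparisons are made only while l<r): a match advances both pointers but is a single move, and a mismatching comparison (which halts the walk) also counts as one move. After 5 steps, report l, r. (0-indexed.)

l=0 r=11: 'm'=='m', l++,r--
l=1 r=10: 'p'=='p', l++,r--
l=2 r=9: 'o'=='o', l++,r--
l=3 r=8: 'r'=='r', l++,r--
l=4 r=7: 'n'=='n', l++,r--

l=5, r=6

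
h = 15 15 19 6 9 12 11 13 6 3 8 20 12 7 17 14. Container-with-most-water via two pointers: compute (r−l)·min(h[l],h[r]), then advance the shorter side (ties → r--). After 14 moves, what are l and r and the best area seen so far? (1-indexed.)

l=11, r=12, best area=210

[1,16] min(15,14)*15=210 best=210 * → r--
[1,15] min(15,17)*14=210 best=210 → l++
[2,15] min(15,17)*13=195 best=210 → l++
[3,15] min(19,17)*12=204 best=210 → r--
[3,14] min(19,7)*11=77 best=210 → r--
[3,13] min(19,12)*10=120 best=210 → r--
[3,12] min(19,20)*9=171 best=210 → l++
[4,12] min(6,20)*8=48 best=210 → l++
[5,12] min(9,20)*7=63 best=210 → l++
[6,12] min(12,20)*6=72 best=210 → l++
[7,12] min(11,20)*5=55 best=210 → l++
[8,12] min(13,20)*4=52 best=210 → l++
[9,12] min(6,20)*3=18 best=210 → l++
[10,12] min(3,20)*2=6 best=210 → l++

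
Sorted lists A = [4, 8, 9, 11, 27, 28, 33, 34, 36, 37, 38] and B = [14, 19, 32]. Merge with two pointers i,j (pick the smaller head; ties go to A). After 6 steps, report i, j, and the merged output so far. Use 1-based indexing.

[i=1,j=1] A[i]=4<=B[j]=14 take 4 → i++
[i=2,j=1] A[i]=8<=B[j]=14 take 8 → i++
[i=3,j=1] A[i]=9<=B[j]=14 take 9 → i++
[i=4,j=1] A[i]=11<=B[j]=14 take 11 → i++
[i=5,j=1] A[i]=27>B[j]=14 take 14 → j++
[i=5,j=2] A[i]=27>B[j]=19 take 19 → j++

i=5, j=3, merged so far=[4, 8, 9, 11, 14, 19]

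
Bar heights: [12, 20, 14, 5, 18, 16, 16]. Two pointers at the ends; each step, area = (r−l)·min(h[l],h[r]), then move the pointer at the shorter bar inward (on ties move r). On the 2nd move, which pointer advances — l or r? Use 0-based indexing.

r

l=0 r=6: min(12,16)*6=72 best=72 *, l++
l=1 r=6: min(20,16)*5=80 best=80 *, r--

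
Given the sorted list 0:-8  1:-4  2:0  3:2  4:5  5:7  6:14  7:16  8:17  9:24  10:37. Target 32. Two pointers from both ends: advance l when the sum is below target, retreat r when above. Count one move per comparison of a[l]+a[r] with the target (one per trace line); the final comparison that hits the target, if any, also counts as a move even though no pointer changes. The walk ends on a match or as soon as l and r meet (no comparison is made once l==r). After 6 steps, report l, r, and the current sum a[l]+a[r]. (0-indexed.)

l=0 r=10: -8+37=29 <32, l++
l=1 r=10: -4+37=33 >32, r--
l=1 r=9: -4+24=20 <32, l++
l=2 r=9: 0+24=24 <32, l++
l=3 r=9: 2+24=26 <32, l++
l=4 r=9: 5+24=29 <32, l++

l=5, r=9, sum=31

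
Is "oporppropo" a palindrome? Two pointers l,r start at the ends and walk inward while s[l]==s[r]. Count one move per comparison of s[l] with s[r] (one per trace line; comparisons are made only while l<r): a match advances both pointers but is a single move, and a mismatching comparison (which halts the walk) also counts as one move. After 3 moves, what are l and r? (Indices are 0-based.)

l=0 r=9: 'o'=='o', l++,r--
l=1 r=8: 'p'=='p', l++,r--
l=2 r=7: 'o'=='o', l++,r--

l=3, r=6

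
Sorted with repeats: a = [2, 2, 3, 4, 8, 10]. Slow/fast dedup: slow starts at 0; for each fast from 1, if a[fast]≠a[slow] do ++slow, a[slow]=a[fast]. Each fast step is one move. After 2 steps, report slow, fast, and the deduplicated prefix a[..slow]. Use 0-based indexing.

slow=1, fast=3, prefix=[2, 3]

slow=0 fast=1: a[fast]=2=a[slow] dup, fast++
slow=0 fast=2: a[fast]=3≠a[slow]=2 write a[1]=3, slow++,fast++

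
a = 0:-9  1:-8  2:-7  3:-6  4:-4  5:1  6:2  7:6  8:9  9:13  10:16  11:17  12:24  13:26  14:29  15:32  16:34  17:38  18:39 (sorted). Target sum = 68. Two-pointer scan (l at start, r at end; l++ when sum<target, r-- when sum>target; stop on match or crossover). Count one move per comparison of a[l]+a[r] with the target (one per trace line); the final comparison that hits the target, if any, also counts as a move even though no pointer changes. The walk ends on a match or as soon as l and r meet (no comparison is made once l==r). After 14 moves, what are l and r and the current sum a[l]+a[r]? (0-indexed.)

l=0 r=18: -9+39=30 <68, l++
l=1 r=18: -8+39=31 <68, l++
l=2 r=18: -7+39=32 <68, l++
l=3 r=18: -6+39=33 <68, l++
l=4 r=18: -4+39=35 <68, l++
l=5 r=18: 1+39=40 <68, l++
l=6 r=18: 2+39=41 <68, l++
l=7 r=18: 6+39=45 <68, l++
l=8 r=18: 9+39=48 <68, l++
l=9 r=18: 13+39=52 <68, l++
l=10 r=18: 16+39=55 <68, l++
l=11 r=18: 17+39=56 <68, l++
l=12 r=18: 24+39=63 <68, l++
l=13 r=18: 26+39=65 <68, l++

l=14, r=18, sum=68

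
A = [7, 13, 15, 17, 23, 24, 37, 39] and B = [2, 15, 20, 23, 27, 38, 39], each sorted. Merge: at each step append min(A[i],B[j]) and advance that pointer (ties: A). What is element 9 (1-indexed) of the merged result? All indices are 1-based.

merged[9] = 23

[i=1,j=1] A[i]=7>B[j]=2 take 2 → j++
[i=1,j=2] A[i]=7<=B[j]=15 take 7 → i++
[i=2,j=2] A[i]=13<=B[j]=15 take 13 → i++
[i=3,j=2] A[i]=15<=B[j]=15 take 15 → i++
[i=4,j=2] A[i]=17>B[j]=15 take 15 → j++
[i=4,j=3] A[i]=17<=B[j]=20 take 17 → i++
[i=5,j=3] A[i]=23>B[j]=20 take 20 → j++
[i=5,j=4] A[i]=23<=B[j]=23 take 23 → i++
[i=6,j=4] A[i]=24>B[j]=23 take 23 → j++
[i=6,j=5] A[i]=24<=B[j]=27 take 24 → i++
[i=7,j=5] A[i]=37>B[j]=27 take 27 → j++
[i=7,j=6] A[i]=37<=B[j]=38 take 37 → i++
[i=8,j=6] A[i]=39>B[j]=38 take 38 → j++
[i=8,j=7] A[i]=39<=B[j]=39 take 39 → i++
[i=9,j=7] A done, take B[j]=39 → j++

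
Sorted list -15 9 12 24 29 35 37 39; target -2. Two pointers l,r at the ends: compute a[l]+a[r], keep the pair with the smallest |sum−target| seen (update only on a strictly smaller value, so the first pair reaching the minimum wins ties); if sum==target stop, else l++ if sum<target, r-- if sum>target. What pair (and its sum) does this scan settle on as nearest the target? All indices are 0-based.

[0,7] -15+39=24 d=26 * → r--
[0,6] -15+37=22 d=24 * → r--
[0,5] -15+35=20 d=22 * → r--
[0,4] -15+29=14 d=16 * → r--
[0,3] -15+24=9 d=11 * → r--
[0,2] -15+12=-3 d=1 * → l++
[1,2] 9+12=21 d=23 → r--

pair (-15, 12) with sum -3 (|Δ|=1)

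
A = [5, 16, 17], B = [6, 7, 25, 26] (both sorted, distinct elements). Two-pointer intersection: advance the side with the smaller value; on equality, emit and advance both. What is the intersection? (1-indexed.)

intersection = []

[i=1,j=1] 5<6 → i++
[i=2,j=1] 16>6 → j++
[i=2,j=2] 16>7 → j++
[i=2,j=3] 16<25 → i++
[i=3,j=3] 17<25 → i++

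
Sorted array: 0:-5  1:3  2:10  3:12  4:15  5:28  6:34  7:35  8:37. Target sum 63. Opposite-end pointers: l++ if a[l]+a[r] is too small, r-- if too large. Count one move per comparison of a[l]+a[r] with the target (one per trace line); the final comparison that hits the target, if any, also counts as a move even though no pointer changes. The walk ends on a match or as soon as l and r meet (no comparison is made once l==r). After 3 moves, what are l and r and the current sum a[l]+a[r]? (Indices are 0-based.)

l=3, r=8, sum=49

l=0 r=8: -5+37=32 <63, l++
l=1 r=8: 3+37=40 <63, l++
l=2 r=8: 10+37=47 <63, l++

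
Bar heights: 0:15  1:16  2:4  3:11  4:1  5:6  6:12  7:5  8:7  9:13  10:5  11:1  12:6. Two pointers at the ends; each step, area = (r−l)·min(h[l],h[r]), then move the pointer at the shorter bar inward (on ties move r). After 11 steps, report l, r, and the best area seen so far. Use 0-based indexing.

l=0 r=12: min(15,6)*12=72 best=72 *, r--
l=0 r=11: min(15,1)*11=11 best=72, r--
l=0 r=10: min(15,5)*10=50 best=72, r--
l=0 r=9: min(15,13)*9=117 best=117 *, r--
l=0 r=8: min(15,7)*8=56 best=117, r--
l=0 r=7: min(15,5)*7=35 best=117, r--
l=0 r=6: min(15,12)*6=72 best=117, r--
l=0 r=5: min(15,6)*5=30 best=117, r--
l=0 r=4: min(15,1)*4=4 best=117, r--
l=0 r=3: min(15,11)*3=33 best=117, r--
l=0 r=2: min(15,4)*2=8 best=117, r--

l=0, r=1, best area=117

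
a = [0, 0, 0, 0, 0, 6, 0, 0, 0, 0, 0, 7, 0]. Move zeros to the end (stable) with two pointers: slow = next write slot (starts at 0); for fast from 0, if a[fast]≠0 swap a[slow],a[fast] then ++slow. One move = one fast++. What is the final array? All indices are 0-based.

[6, 7, 0, 0, 0, 0, 0, 0, 0, 0, 0, 0, 0]

slow=0 fast=0: a[fast]=0, fast++
slow=0 fast=1: a[fast]=0, fast++
slow=0 fast=2: a[fast]=0, fast++
slow=0 fast=3: a[fast]=0, fast++
slow=0 fast=4: a[fast]=0, fast++
slow=0 fast=5: a[fast]=6≠0 swap→a[0]=6, slow++,fast++
slow=1 fast=6: a[fast]=0, fast++
slow=1 fast=7: a[fast]=0, fast++
slow=1 fast=8: a[fast]=0, fast++
slow=1 fast=9: a[fast]=0, fast++
slow=1 fast=10: a[fast]=0, fast++
slow=1 fast=11: a[fast]=7≠0 swap→a[1]=7, slow++,fast++
slow=2 fast=12: a[fast]=0, fast++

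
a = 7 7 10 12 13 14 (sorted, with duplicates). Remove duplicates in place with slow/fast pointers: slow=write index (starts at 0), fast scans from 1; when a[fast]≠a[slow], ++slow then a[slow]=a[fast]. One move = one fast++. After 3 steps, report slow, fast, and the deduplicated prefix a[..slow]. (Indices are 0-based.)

(s=0,f=1) a[fast]=7=a[slow] dup → fast++
(s=0,f=2) a[fast]=10≠a[slow]=7 write a[1]=10 → slow++,fast++
(s=1,f=3) a[fast]=12≠a[slow]=10 write a[2]=12 → slow++,fast++

slow=2, fast=4, prefix=[7, 10, 12]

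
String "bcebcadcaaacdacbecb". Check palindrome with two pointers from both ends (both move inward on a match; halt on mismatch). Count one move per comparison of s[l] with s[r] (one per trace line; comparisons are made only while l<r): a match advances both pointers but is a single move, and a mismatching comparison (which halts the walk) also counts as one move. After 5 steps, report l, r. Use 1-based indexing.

[1,19] 'b'=='b' → l++,r--
[2,18] 'c'=='c' → l++,r--
[3,17] 'e'=='e' → l++,r--
[4,16] 'b'=='b' → l++,r--
[5,15] 'c'=='c' → l++,r--

l=6, r=14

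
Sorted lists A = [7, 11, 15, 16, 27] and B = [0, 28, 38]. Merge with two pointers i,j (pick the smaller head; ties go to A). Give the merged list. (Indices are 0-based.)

[0, 7, 11, 15, 16, 27, 28, 38]

i=0 j=0: A[i]=7>B[j]=0 take 0, j++
i=0 j=1: A[i]=7<=B[j]=28 take 7, i++
i=1 j=1: A[i]=11<=B[j]=28 take 11, i++
i=2 j=1: A[i]=15<=B[j]=28 take 15, i++
i=3 j=1: A[i]=16<=B[j]=28 take 16, i++
i=4 j=1: A[i]=27<=B[j]=28 take 27, i++
i=5 j=1: A done, take B[j]=28, j++
i=5 j=2: A done, take B[j]=38, j++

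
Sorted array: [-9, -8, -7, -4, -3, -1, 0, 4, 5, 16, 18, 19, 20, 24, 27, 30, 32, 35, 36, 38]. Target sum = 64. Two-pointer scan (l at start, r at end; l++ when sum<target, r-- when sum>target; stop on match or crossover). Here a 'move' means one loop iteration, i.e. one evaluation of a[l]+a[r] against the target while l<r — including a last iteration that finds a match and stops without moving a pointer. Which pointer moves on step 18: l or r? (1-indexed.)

[1,20] -9+38=29 <64 → l++
[2,20] -8+38=30 <64 → l++
[3,20] -7+38=31 <64 → l++
[4,20] -4+38=34 <64 → l++
[5,20] -3+38=35 <64 → l++
[6,20] -1+38=37 <64 → l++
[7,20] 0+38=38 <64 → l++
[8,20] 4+38=42 <64 → l++
[9,20] 5+38=43 <64 → l++
[10,20] 16+38=54 <64 → l++
[11,20] 18+38=56 <64 → l++
[12,20] 19+38=57 <64 → l++
[13,20] 20+38=58 <64 → l++
[14,20] 24+38=62 <64 → l++
[15,20] 27+38=65 >64 → r--
[15,19] 27+36=63 <64 → l++
[16,19] 30+36=66 >64 → r--
[16,18] 30+35=65 >64 → r--

r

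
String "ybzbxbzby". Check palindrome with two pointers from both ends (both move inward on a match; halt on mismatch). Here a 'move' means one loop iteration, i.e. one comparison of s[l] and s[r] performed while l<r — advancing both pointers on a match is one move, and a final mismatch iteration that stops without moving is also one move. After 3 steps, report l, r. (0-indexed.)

l=3, r=5

[0,8] 'y'=='y' → l++,r--
[1,7] 'b'=='b' → l++,r--
[2,6] 'z'=='z' → l++,r--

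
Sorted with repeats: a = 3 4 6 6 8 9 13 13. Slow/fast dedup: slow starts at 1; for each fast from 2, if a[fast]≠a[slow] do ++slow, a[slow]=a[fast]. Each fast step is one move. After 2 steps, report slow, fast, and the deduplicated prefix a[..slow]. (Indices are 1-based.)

slow=3, fast=4, prefix=[3, 4, 6]

slow=1 fast=2: a[fast]=4≠a[slow]=3 write a[2]=4, slow++,fast++
slow=2 fast=3: a[fast]=6≠a[slow]=4 write a[3]=6, slow++,fast++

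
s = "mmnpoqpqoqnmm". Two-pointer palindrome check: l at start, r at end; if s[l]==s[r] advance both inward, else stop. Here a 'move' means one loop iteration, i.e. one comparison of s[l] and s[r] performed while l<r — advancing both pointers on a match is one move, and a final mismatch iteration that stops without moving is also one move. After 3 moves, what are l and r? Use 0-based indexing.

l=3, r=9

[0,12] 'm'=='m' → l++,r--
[1,11] 'm'=='m' → l++,r--
[2,10] 'n'=='n' → l++,r--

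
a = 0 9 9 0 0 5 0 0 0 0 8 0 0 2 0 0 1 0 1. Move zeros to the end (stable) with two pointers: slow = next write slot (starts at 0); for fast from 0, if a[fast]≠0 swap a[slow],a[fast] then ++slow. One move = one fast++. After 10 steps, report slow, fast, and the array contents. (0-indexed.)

slow=3, fast=10, a=[9, 9, 5, 0, 0, 0, 0, 0, 0, 0, 8, 0, 0, 2, 0, 0, 1, 0, 1]

(s=0,f=0) a[fast]=0 → fast++
(s=0,f=1) a[fast]=9≠0 swap→a[0]=9 → slow++,fast++
(s=1,f=2) a[fast]=9≠0 swap→a[1]=9 → slow++,fast++
(s=2,f=3) a[fast]=0 → fast++
(s=2,f=4) a[fast]=0 → fast++
(s=2,f=5) a[fast]=5≠0 swap→a[2]=5 → slow++,fast++
(s=3,f=6) a[fast]=0 → fast++
(s=3,f=7) a[fast]=0 → fast++
(s=3,f=8) a[fast]=0 → fast++
(s=3,f=9) a[fast]=0 → fast++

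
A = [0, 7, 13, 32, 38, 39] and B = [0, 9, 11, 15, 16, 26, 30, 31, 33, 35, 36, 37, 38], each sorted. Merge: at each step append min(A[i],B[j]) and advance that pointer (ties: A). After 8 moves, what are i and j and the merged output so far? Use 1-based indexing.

i=4, j=6, merged so far=[0, 0, 7, 9, 11, 13, 15, 16]

[i=1,j=1] A[i]=0<=B[j]=0 take 0 → i++
[i=2,j=1] A[i]=7>B[j]=0 take 0 → j++
[i=2,j=2] A[i]=7<=B[j]=9 take 7 → i++
[i=3,j=2] A[i]=13>B[j]=9 take 9 → j++
[i=3,j=3] A[i]=13>B[j]=11 take 11 → j++
[i=3,j=4] A[i]=13<=B[j]=15 take 13 → i++
[i=4,j=4] A[i]=32>B[j]=15 take 15 → j++
[i=4,j=5] A[i]=32>B[j]=16 take 16 → j++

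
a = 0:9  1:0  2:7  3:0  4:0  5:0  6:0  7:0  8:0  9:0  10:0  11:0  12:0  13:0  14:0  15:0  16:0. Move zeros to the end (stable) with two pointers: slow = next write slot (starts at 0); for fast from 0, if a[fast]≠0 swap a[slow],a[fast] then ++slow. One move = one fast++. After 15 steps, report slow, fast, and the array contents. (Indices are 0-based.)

slow=0 fast=0: a[fast]=9≠0 swap→a[0]=9, slow++,fast++
slow=1 fast=1: a[fast]=0, fast++
slow=1 fast=2: a[fast]=7≠0 swap→a[1]=7, slow++,fast++
slow=2 fast=3: a[fast]=0, fast++
slow=2 fast=4: a[fast]=0, fast++
slow=2 fast=5: a[fast]=0, fast++
slow=2 fast=6: a[fast]=0, fast++
slow=2 fast=7: a[fast]=0, fast++
slow=2 fast=8: a[fast]=0, fast++
slow=2 fast=9: a[fast]=0, fast++
slow=2 fast=10: a[fast]=0, fast++
slow=2 fast=11: a[fast]=0, fast++
slow=2 fast=12: a[fast]=0, fast++
slow=2 fast=13: a[fast]=0, fast++
slow=2 fast=14: a[fast]=0, fast++

slow=2, fast=15, a=[9, 7, 0, 0, 0, 0, 0, 0, 0, 0, 0, 0, 0, 0, 0, 0, 0]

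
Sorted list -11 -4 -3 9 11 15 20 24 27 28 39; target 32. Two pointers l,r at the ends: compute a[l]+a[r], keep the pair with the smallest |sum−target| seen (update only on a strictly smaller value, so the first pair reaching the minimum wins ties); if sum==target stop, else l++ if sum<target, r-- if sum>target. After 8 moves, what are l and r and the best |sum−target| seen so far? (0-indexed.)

l=4, r=6, best |Δ|=1

[0,10] -11+39=28 d=4 * → l++
[1,10] -4+39=35 d=3 * → r--
[1,9] -4+28=24 d=8 → l++
[2,9] -3+28=25 d=7 → l++
[3,9] 9+28=37 d=5 → r--
[3,8] 9+27=36 d=4 → r--
[3,7] 9+24=33 d=1 * → r--
[3,6] 9+20=29 d=3 → l++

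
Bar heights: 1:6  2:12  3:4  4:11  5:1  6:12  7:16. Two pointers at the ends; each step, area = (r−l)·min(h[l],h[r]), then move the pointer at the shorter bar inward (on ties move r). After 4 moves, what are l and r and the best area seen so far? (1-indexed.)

l=5, r=7, best area=60

[1,7] min(6,16)*6=36 best=36 * → l++
[2,7] min(12,16)*5=60 best=60 * → l++
[3,7] min(4,16)*4=16 best=60 → l++
[4,7] min(11,16)*3=33 best=60 → l++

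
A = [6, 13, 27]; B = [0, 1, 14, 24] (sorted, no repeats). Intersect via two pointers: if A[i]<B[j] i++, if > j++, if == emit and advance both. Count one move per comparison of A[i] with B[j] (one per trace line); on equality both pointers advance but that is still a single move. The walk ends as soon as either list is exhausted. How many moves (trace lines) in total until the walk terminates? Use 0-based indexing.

[i=0,j=0] 6>0 → j++
[i=0,j=1] 6>1 → j++
[i=0,j=2] 6<14 → i++
[i=1,j=2] 13<14 → i++
[i=2,j=2] 27>14 → j++
[i=2,j=3] 27>24 → j++

6 moves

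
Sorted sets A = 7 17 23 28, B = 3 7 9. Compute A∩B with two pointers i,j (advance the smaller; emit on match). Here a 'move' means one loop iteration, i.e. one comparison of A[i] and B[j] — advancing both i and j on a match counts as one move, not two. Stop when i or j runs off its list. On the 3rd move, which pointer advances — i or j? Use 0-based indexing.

i=0 j=0: 7>3, j++
i=0 j=1: 7==7 emit, i++,j++
i=1 j=2: 17>9, j++

j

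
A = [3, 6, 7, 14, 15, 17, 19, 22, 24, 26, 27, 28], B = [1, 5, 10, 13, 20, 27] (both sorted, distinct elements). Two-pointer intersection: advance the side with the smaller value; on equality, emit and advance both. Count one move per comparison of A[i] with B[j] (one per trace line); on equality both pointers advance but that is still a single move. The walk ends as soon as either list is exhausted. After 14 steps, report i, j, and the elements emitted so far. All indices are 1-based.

[i=1,j=1] 3>1 → j++
[i=1,j=2] 3<5 → i++
[i=2,j=2] 6>5 → j++
[i=2,j=3] 6<10 → i++
[i=3,j=3] 7<10 → i++
[i=4,j=3] 14>10 → j++
[i=4,j=4] 14>13 → j++
[i=4,j=5] 14<20 → i++
[i=5,j=5] 15<20 → i++
[i=6,j=5] 17<20 → i++
[i=7,j=5] 19<20 → i++
[i=8,j=5] 22>20 → j++
[i=8,j=6] 22<27 → i++
[i=9,j=6] 24<27 → i++

i=10, j=6, emitted=[]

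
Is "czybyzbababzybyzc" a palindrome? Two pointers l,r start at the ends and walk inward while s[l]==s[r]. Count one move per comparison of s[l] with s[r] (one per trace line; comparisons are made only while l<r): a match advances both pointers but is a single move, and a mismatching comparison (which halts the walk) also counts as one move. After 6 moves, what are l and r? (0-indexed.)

l=6, r=10

[0,16] 'c'=='c' → l++,r--
[1,15] 'z'=='z' → l++,r--
[2,14] 'y'=='y' → l++,r--
[3,13] 'b'=='b' → l++,r--
[4,12] 'y'=='y' → l++,r--
[5,11] 'z'=='z' → l++,r--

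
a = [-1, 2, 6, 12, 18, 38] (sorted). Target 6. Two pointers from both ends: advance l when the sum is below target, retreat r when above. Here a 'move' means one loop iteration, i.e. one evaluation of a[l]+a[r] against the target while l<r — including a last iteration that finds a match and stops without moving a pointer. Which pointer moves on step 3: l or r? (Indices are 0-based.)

[0,5] -1+38=37 >6 → r--
[0,4] -1+18=17 >6 → r--
[0,3] -1+12=11 >6 → r--

r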